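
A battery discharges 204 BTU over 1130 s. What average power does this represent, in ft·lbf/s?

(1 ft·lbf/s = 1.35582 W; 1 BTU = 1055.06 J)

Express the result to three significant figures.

204 BTU × 1055.06 → 215232 J
P = E / t = 215232 J / 1130 s = 190.471 W
190.471 W ÷ (1.35582 W/ft·lbf/s) = 140.484 ft·lbf/s

140 ft·lbf/s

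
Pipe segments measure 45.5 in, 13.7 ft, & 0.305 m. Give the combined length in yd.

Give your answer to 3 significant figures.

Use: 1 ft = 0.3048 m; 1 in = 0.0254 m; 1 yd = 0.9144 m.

6.16 yd

45.5 in × 0.0254 → 1.1557 m
13.7 ft × 0.3048 → 4.17576 m
0.305 m (already m)
Combined: 1.1557 + 4.17576 + 0.305 = 5.63646 m
In yd: 5.63646 / 0.9144 = 6.16411 yd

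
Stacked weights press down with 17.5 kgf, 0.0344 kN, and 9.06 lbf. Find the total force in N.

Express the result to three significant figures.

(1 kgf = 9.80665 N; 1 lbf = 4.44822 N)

246 N

17.5 kgf × 9.80665 → 171.616 N
0.0344 kN × 1000 → 34.4 N
9.06 lbf × 4.44822 → 40.3009 N
Sum: 171.616 + 34.4 + 40.3009 = 246.317 N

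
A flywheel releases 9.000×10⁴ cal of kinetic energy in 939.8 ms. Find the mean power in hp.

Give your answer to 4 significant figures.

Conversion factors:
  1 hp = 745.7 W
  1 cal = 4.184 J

537.3 hp

9.000×10⁴ cal × 4.184 = 376560 J
939.8 ms × 0.001 = 0.9398 s
P = E / t = 376560 J / 0.9398 s = 400681 W
400681 W ÷ (745.7 W/hp) = 537.322 hp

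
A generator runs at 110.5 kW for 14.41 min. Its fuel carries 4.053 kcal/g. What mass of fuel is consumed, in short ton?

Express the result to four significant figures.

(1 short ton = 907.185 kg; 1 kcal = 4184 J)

0.006210 short ton

110.5 kW → 110500 W
14.41 min → 864.6 s
E = P × t = 110500 × 864.6 = 9.55383×10⁷ J
4.053 kcal/g → 1.69578×10⁷ J/kg
m = E / e_s = 9.55383×10⁷ / 1.69578×10⁷ = 5.63389 kg
In short ton: 5.63389 / 907.185 = 0.0062103 short ton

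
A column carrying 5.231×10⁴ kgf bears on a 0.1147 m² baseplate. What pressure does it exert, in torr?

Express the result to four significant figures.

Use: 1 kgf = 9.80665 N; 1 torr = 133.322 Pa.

3.355×10⁴ torr

5.231×10⁴ kgf × 9.80665 = 512986 N
P = F / A = 512986 N / 0.1147 m² = 4.47241×10⁶ Pa
4.47241×10⁶ Pa ÷ (133.322 Pa/torr) = 33545.9 torr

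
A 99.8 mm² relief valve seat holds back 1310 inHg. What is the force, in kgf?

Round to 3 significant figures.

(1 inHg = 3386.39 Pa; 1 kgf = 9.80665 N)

1310 inHg × 3386.39 = 4.43617×10⁶ Pa
99.8 mm² × 10⁻⁶ = 9.98×10⁻⁵ m²
F = P × A = 4.43617×10⁶ Pa × 9.98×10⁻⁵ m² = 442.73 N
442.73 N ÷ (9.80665 N/kgf) = 45.1459 kgf

45.1 kgf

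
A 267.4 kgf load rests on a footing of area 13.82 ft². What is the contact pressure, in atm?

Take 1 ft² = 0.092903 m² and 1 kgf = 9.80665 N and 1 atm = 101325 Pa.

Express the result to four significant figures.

267.4 kgf × 9.80665 = 2622.3 N
13.82 ft² × 0.092903 = 1.28392 m²
P = F / A = 2622.3 N / 1.28392 m² = 2042.42 Pa
2042.42 Pa ÷ (101325 Pa/atm) = 0.0201571 atm

0.02016 atm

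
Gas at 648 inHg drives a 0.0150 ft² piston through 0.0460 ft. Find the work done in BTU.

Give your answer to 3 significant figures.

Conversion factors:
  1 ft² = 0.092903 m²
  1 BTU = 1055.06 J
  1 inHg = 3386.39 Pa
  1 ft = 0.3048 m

0.0406 BTU

648 inHg → 2.19438×10⁶ Pa
0.0150 ft² → 0.00139354 m²
F = P × A = 2.19438×10⁶ × 0.00139354 = 3057.96 N
0.0460 ft → 0.0140208 m
W = F × d = 3057.96 × 0.0140208 = 42.875 J
In BTU: 42.875 / 1055.06 = 0.0406375 BTU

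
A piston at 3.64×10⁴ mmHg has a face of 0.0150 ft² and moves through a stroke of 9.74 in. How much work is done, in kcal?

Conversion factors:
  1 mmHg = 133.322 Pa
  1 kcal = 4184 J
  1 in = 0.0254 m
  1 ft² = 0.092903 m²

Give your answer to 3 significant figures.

3.64×10⁴ mmHg → 4.85292×10⁶ Pa
0.0150 ft² → 0.00139354 m²
F = P × A = 4.85292×10⁶ × 0.00139354 = 6762.74 N
9.74 in → 0.247396 m
W = F × d = 6762.74 × 0.247396 = 1673.07 J
In kcal: 1673.07 / 4184 = 0.399873 kcal

0.400 kcal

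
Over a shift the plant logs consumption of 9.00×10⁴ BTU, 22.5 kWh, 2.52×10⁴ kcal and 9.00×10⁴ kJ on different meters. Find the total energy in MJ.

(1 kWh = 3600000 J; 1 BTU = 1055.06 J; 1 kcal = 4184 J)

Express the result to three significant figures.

371 MJ

9.00×10⁴ BTU × 1055.06 = 9.49554×10⁷ J
22.5 kWh × 3600000 = 8.1×10⁷ J
2.52×10⁴ kcal × 4184 = 1.05437×10⁸ J
9.00×10⁴ kJ × 1000 = 9×10⁷ J
Total: 9.49554×10⁷ + 8.1×10⁷ + 1.05437×10⁸ + 9×10⁷ = 3.71392×10⁸ J
In MJ: 3.71392×10⁸ / 1000000 = 371.392 MJ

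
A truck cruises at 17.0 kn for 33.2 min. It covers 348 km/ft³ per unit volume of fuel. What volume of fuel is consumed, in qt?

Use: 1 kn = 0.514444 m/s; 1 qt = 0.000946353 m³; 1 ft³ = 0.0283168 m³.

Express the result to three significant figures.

1.50 qt

17.0 kn → 8.74555 m/s
33.2 min → 1992 s
d = v × t = 8.74555 × 1992 = 17421.1 m
348 km/ft³ → 1.22895×10⁷ m/m³
V = d / (distance per unit fuel) = 17421.1 / 1.22895×10⁷ = 0.00141756 m³
In qt: 0.00141756 / 0.000946353 = 1.49792 qt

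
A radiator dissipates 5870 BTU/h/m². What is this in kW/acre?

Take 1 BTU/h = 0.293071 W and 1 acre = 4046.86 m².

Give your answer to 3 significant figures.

5870 BTU/h/m² × 0.293071 W/BTU/h = 1720.33 W/m²
1720.33 W/m² ÷ 1000 W/kW × 4046.86 m²/acre = 6961.93 kW/acre

6960 kW/acre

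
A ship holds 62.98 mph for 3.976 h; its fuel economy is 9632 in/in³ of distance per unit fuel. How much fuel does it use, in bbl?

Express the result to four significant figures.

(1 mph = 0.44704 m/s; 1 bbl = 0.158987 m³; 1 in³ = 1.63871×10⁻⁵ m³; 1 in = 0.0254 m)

0.1698 bbl

62.98 mph → 28.1546 m/s
3.976 h → 14313.6 s
d = v × t = 28.1546 × 14313.6 = 402994 m
9632 in/in³ → 1.49296×10⁷ m/m³
V = d / (distance per unit fuel) = 402994 / 1.49296×10⁷ = 0.026993 m³
In bbl: 0.026993 / 0.158987 = 0.169781 bbl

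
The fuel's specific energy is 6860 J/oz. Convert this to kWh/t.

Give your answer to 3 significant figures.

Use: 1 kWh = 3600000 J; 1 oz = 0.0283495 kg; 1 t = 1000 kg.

6860 J/oz ÷ 0.0283495 kg/oz = 241980 J/kg
241980 J/kg ÷ 3600000 J/kWh × 1000 kg/t = 67.2167 kWh/t

67.2 kWh/t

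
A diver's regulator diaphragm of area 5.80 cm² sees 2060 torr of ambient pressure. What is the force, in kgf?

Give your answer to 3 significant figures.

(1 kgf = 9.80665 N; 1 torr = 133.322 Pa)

2060 torr × 133.322 → 274643 Pa
5.80 cm² × 0.0001 → 5.8×10⁻⁴ m²
F = P × A = 274643 Pa × 5.8×10⁻⁴ m² = 159.293 N
159.293 N ÷ (9.80665 N/kgf) = 16.2434 kgf

16.2 kgf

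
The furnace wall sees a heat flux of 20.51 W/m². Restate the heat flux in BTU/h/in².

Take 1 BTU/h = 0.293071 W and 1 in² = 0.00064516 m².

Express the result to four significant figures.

0.04515 BTU/h/in²

20.51 W/m² is already 20.51 W/m²
20.51 W/m² ÷ 0.293071 W/BTU/h × 0.00064516 m²/in² = 0.0451503 BTU/h/in²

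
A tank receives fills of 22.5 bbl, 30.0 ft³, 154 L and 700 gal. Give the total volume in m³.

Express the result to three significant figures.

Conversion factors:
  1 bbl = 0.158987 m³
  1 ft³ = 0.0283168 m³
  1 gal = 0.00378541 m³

7.23 m³

22.5 bbl × 0.158987 = 3.57721 m³
30.0 ft³ × 0.0283168 = 0.849504 m³
154 L × 0.001 = 0.154 m³
700 gal × 0.00378541 = 2.64979 m³
Total: 3.57721 + 0.849504 + 0.154 + 2.64979 = 7.2305 m³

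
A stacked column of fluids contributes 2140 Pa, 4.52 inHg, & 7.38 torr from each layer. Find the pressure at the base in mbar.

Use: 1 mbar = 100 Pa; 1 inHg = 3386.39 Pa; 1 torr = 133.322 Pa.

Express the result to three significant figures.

2140 Pa (already Pa)
4.52 inHg × 3386.39 = 15306.5 Pa
7.38 torr × 133.322 = 983.916 Pa
Total: 2140 + 15306.5 + 983.916 = 18430.4 Pa
In mbar: 18430.4 / 100 = 184.304 mbar

184 mbar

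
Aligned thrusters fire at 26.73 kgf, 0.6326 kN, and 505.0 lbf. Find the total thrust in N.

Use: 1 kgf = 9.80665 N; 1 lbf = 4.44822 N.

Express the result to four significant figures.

26.73 kgf × 9.80665 → 262.132 N
0.6326 kN × 1000 → 632.6 N
505.0 lbf × 4.44822 → 2246.35 N
Combined: 262.132 + 632.6 + 2246.35 = 3141.08 N

3141 N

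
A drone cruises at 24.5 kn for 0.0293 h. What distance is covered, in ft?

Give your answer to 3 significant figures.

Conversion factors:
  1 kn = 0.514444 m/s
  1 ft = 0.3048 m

24.5 kn × 0.514444 → 12.6039 m/s
0.0293 h × 3600 → 105.48 s
d = v × t = 12.6039 m/s × 105.48 s = 1329.46 m
1329.46 m ÷ (0.3048 m/ft) = 4361.75 ft

4360 ft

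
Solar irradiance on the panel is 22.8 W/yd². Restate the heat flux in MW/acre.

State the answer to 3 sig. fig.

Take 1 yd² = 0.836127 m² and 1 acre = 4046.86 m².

22.8 W/yd² ÷ 0.836127 m²/yd² = 27.2686 W/m²
27.2686 W/m² ÷ 1000000 W/MW × 4046.86 m²/acre = 0.110352 MW/acre

0.110 MW/acre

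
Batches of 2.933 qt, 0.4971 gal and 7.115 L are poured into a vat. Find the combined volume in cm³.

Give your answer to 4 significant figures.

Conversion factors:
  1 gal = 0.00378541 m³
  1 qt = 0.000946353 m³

1.177×10⁴ cm³

2.933 qt × 0.000946353 = 0.00277565 m³
0.4971 gal × 0.00378541 = 0.00188173 m³
7.115 L × 0.001 = 0.007115 m³
Sum: 0.00277565 + 0.00188173 + 0.007115 = 0.0117724 m³
In cm³: 0.0117724 / 10⁻⁶ = 11772.4 cm³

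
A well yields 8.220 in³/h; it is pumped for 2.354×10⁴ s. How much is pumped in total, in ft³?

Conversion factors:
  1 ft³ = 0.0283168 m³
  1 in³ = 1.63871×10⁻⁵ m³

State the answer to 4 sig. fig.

8.220 in³/h → 3.74172×10⁻⁸ m³/s
V = Q × t = 3.74172×10⁻⁸ × 23540 = 8.80801×10⁻⁴ m³
In ft³: 8.80801×10⁻⁴ / 0.0283168 = 0.0311052 ft³

0.03111 ft³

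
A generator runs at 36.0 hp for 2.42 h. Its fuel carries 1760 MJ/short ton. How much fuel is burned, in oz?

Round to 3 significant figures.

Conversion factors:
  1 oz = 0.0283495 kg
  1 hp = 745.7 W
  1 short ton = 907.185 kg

36.0 hp → 26845.2 W
2.42 h → 8712 s
E = P × t = 26845.2 × 8712 = 2.33875×10⁸ J
1760 MJ/short ton → 1.94007×10⁶ J/kg
m = E / e_s = 2.33875×10⁸ / 1.94007×10⁶ = 120.55 kg
In oz: 120.55 / 0.0283495 = 4252.28 oz

4250 oz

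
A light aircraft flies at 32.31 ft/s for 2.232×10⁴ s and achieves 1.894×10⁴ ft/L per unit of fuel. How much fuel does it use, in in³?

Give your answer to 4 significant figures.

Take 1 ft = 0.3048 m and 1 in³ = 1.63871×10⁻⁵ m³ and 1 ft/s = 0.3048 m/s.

32.31 ft/s → 9.84809 m/s
d = v × t = 9.84809 × 22320 = 219809 m
1.894×10⁴ ft/L → 5.77291×10⁶ m/m³
V = d / (distance per unit fuel) = 219809 / 5.77291×10⁶ = 0.0380759 m³
In in³: 0.0380759 / 1.63871×10⁻⁵ = 2323.53 in³

2324 in³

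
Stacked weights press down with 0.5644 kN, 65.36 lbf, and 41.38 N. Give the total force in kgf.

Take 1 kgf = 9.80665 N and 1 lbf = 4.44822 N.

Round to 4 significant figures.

91.42 kgf

0.5644 kN × 1000 = 564.4 N
65.36 lbf × 4.44822 = 290.736 N
41.38 N (already N)
Combined: 564.4 + 290.736 + 41.38 = 896.516 N
In kgf: 896.516 / 9.80665 = 91.4192 kgf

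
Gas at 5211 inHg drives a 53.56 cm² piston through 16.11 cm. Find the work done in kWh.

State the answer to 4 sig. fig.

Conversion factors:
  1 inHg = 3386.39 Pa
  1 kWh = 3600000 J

5211 inHg → 1.76465×10⁷ Pa
53.56 cm² → 0.005356 m²
F = P × A = 1.76465×10⁷ × 0.005356 = 94514.7 N
16.11 cm → 0.1611 m
W = F × d = 94514.7 × 0.1611 = 15226.3 J
In kWh: 15226.3 / 3600000 = 0.00422953 kWh

0.004230 kWh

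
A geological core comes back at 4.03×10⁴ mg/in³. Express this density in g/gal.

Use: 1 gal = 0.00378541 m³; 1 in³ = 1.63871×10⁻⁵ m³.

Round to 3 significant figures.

4.03×10⁴ mg/in³ × 10⁻⁶ kg/mg ÷ 1.63871×10⁻⁵ m³/in³ = 2459.25 kg/m³
2459.25 kg/m³ ÷ 0.001 kg/g × 0.00378541 m³/gal = 9309.27 g/gal

9310 g/gal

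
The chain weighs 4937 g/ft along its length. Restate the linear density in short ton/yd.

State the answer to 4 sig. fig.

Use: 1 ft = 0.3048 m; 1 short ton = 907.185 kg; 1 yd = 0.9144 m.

0.01633 short ton/yd

4937 g/ft × 0.001 kg/g ÷ 0.3048 m/ft = 16.1975 kg/m
16.1975 kg/m ÷ 907.185 kg/short ton × 0.9144 m/yd = 0.0163263 short ton/yd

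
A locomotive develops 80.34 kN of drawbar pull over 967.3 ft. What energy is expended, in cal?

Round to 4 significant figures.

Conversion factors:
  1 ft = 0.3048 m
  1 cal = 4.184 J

5.661×10⁶ cal

80.34 kN × 1000 → 80340 N
967.3 ft × 0.3048 → 294.833 m
W = F × d = 80340 N × 294.833 m = 2.36869×10⁷ J
2.36869×10⁷ J ÷ (4.184 J/cal) = 5.6613×10⁶ cal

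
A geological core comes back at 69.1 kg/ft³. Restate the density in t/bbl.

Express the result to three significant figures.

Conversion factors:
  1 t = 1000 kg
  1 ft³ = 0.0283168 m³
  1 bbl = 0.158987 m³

69.1 kg/ft³ ÷ 0.0283168 m³/ft³ = 2440.25 kg/m³
2440.25 kg/m³ ÷ 1000 kg/t × 0.158987 m³/bbl = 0.387968 t/bbl

0.388 t/bbl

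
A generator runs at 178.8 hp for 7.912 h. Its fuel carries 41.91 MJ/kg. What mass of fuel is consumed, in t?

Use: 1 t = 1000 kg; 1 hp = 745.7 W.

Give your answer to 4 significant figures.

0.09062 t

178.8 hp → 133331 W
7.912 h → 28483.2 s
E = P × t = 133331 × 28483.2 = 3.79769×10⁹ J
41.91 MJ/kg → 4.191×10⁷ J/kg
m = E / e_s = 3.79769×10⁹ / 4.191×10⁷ = 90.6154 kg
In t: 90.6154 / 1000 = 0.0906154 t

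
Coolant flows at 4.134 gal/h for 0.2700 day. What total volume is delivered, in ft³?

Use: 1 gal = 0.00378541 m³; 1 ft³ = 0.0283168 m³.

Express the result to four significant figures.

4.134 gal/h → 4.34691×10⁻⁶ m³/s
0.2700 day → 23328 s
V = Q × t = 4.34691×10⁻⁶ × 23328 = 0.101405 m³
In ft³: 0.101405 / 0.0283168 = 3.58109 ft³

3.581 ft³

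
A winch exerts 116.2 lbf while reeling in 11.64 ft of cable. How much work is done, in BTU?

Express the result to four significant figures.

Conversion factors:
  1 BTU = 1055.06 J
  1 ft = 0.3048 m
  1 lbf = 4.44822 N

1.738 BTU

116.2 lbf × 4.44822 = 516.883 N
11.64 ft × 0.3048 = 3.54787 m
W = F × d = 516.883 N × 3.54787 m = 1833.83 J
1833.83 J ÷ (1055.06 J/BTU) = 1.73813 BTU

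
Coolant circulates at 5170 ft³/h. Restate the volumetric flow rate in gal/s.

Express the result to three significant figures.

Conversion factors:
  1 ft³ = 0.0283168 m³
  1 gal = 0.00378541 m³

10.7 gal/s

5170 ft³/h × 0.0283168 m³/ft³ ÷ 3600 s/h = 0.0406661 m³/s
0.0406661 m³/s ÷ 0.00378541 m³/gal = 10.7429 gal/s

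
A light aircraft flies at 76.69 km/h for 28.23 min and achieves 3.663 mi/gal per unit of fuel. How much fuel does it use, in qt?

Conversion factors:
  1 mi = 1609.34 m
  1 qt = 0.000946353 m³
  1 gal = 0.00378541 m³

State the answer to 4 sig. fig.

76.69 km/h → 21.3028 m/s
28.23 min → 1693.8 s
d = v × t = 21.3028 × 1693.8 = 36082.7 m
3.663 mi/gal → 1.5573×10⁶ m/m³
V = d / (distance per unit fuel) = 36082.7 / 1.5573×10⁶ = 0.02317 m³
In qt: 0.02317 / 0.000946353 = 24.4835 qt

24.48 qt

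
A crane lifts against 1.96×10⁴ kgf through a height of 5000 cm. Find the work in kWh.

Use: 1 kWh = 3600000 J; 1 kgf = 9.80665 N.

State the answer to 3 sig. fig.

2.67 kWh

1.96×10⁴ kgf × 9.80665 → 192210 N
5000 cm × 0.01 → 50 m
W = F × d = 192210 N × 50 m = 9.6105×10⁶ J
9.6105×10⁶ J ÷ (3600000 J/kWh) = 2.66958 kWh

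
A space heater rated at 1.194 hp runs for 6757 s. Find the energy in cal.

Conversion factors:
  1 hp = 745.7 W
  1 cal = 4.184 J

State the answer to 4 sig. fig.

1.194 hp × 745.7 = 890.366 W
E = P × t = 890.366 W × 6757 s = 6.0162×10⁶ J
6.0162×10⁶ J ÷ (4.184 J/cal) = 1.43791×10⁶ cal

1.438×10⁶ cal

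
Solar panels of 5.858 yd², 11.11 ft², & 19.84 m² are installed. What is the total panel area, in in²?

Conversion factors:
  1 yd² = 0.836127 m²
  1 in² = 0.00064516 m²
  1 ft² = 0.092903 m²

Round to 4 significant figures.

3.994×10⁴ in²

5.858 yd² × 0.836127 = 4.89803 m²
11.11 ft² × 0.092903 = 1.03215 m²
19.84 m² (already m²)
Combined: 4.89803 + 1.03215 + 19.84 = 25.7702 m²
In in²: 25.7702 / 0.00064516 = 39943.9 in²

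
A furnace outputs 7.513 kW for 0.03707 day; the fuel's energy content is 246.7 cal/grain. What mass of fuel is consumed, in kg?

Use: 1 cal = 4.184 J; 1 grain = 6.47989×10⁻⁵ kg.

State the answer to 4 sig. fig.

7.513 kW → 7513 W
0.03707 day → 3202.85 s
E = P × t = 7513 × 3202.85 = 2.4063×10⁷ J
246.7 cal/grain → 1.59292×10⁷ J/kg
m = E / e_s = 2.4063×10⁷ / 1.59292×10⁷ = 1.51062 kg

1.511 kg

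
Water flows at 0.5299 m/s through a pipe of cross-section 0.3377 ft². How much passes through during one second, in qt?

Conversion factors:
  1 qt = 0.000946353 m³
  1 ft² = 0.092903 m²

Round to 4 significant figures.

17.57 qt

0.3377 ft² × 0.092903 → 0.0313733 m²
V = v × A × t = 0.5299 m/s × 0.0313733 m² × 1 s = 0.0166247 m³
0.0166247 m³ ÷ (0.000946353 m³/qt) = 17.5671 qt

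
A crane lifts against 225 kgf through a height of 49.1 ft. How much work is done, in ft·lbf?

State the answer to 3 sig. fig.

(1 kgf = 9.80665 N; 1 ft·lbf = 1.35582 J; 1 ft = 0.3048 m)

225 kgf × 9.80665 → 2206.5 N
49.1 ft × 0.3048 → 14.9657 m
W = F × d = 2206.5 N × 14.9657 m = 33021.8 J
33021.8 J ÷ (1.35582 J/ft·lbf) = 24355.6 ft·lbf

2.44×10⁴ ft·lbf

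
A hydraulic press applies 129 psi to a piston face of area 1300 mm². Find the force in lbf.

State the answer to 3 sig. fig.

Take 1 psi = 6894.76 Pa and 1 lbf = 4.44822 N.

260 lbf

129 psi × 6894.76 → 889424 Pa
1300 mm² × 10⁻⁶ → 0.0013 m²
F = P × A = 889424 Pa × 0.0013 m² = 1156.25 N
1156.25 N ÷ (4.44822 N/lbf) = 259.935 lbf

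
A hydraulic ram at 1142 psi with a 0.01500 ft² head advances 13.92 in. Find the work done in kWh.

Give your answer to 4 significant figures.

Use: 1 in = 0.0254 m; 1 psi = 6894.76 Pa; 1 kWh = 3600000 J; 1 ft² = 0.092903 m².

0.001078 kWh

1142 psi → 7.87382×10⁶ Pa
0.01500 ft² → 0.00139354 m²
F = P × A = 7.87382×10⁶ × 0.00139354 = 10972.5 N
13.92 in → 0.353568 m
W = F × d = 10972.5 × 0.353568 = 3879.52 J
In kWh: 3879.52 / 3600000 = 0.00107764 kWh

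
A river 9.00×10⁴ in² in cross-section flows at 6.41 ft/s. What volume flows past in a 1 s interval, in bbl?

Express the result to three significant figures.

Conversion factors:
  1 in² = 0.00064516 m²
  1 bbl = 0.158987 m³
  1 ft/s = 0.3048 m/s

714 bbl

6.41 ft/s × 0.3048 = 1.95377 m/s
9.00×10⁴ in² × 0.00064516 = 58.0644 m²
V = v × A × t = 1.95377 m/s × 58.0644 m² × 1 s = 113.444 m³
113.444 m³ ÷ (0.158987 m³/bbl) = 713.543 bbl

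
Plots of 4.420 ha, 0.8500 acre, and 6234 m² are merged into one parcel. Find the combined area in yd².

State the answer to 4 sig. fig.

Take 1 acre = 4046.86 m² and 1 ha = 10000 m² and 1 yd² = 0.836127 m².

4.420 ha × 10000 = 44200 m²
0.8500 acre × 4046.86 = 3439.83 m²
6234 m² (already m²)
Total: 44200 + 3439.83 + 6234 = 53873.8 m²
In yd²: 53873.8 / 0.836127 = 64432.6 yd²

6.443×10⁴ yd²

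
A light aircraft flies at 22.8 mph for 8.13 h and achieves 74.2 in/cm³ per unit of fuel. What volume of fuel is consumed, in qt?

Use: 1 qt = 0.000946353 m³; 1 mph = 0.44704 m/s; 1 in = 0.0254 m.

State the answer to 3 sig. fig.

22.8 mph → 10.1925 m/s
8.13 h → 29268 s
d = v × t = 10.1925 × 29268 = 298314 m
74.2 in/cm³ → 1.88468×10⁶ m/m³
V = d / (distance per unit fuel) = 298314 / 1.88468×10⁶ = 0.158284 m³
In qt: 0.158284 / 0.000946353 = 167.257 qt

167 qt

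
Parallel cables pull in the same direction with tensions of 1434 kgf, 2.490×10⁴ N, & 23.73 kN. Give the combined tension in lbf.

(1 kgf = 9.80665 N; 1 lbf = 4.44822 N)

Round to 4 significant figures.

1434 kgf × 9.80665 → 14062.7 N
2.490×10⁴ N (already N)
23.73 kN × 1000 → 23730 N
Combined: 14062.7 + 24900 + 23730 = 62692.7 N
In lbf: 62692.7 / 4.44822 = 14093.9 lbf

1.409×10⁴ lbf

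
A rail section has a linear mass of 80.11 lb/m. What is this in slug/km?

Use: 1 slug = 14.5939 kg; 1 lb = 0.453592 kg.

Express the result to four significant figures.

80.11 lb/m × 0.453592 kg/lb = 36.3373 kg/m
36.3373 kg/m ÷ 14.5939 kg/slug × 1000 m/km = 2489.9 slug/km

2490 slug/km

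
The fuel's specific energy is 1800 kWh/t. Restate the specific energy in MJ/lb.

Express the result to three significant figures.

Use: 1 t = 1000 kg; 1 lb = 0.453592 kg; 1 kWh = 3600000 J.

2.94 MJ/lb

1800 kWh/t × 3600000 J/kWh ÷ 1000 kg/t = 6.48×10⁶ J/kg
6.48×10⁶ J/kg ÷ 1000000 J/MJ × 0.453592 kg/lb = 2.93928 MJ/lb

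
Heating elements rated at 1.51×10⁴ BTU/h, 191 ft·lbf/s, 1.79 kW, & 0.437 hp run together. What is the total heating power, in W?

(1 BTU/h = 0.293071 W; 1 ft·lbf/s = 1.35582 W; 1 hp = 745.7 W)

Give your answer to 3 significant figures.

6800 W

1.51×10⁴ BTU/h × 0.293071 = 4425.37 W
191 ft·lbf/s × 1.35582 = 258.962 W
1.79 kW × 1000 = 1790 W
0.437 hp × 745.7 = 325.871 W
Combined: 4425.37 + 258.962 + 1790 + 325.871 = 6800.2 W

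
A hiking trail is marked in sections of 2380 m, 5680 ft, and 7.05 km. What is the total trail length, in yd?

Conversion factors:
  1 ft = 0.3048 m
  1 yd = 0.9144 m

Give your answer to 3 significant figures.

2380 m (already m)
5680 ft × 0.3048 = 1731.26 m
7.05 km × 1000 = 7050 m
Combined: 2380 + 1731.26 + 7050 = 11161.3 m
In yd: 11161.3 / 0.9144 = 12206.1 yd

1.22×10⁴ yd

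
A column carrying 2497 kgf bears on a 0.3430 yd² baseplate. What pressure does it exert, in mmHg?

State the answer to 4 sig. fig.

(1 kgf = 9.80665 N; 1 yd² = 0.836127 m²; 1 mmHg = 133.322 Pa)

2497 kgf × 9.80665 = 24487.2 N
0.3430 yd² × 0.836127 = 0.286792 m²
P = F / A = 24487.2 N / 0.286792 m² = 85383.1 Pa
85383.1 Pa ÷ (133.322 Pa/mmHg) = 640.428 mmHg

640.4 mmHg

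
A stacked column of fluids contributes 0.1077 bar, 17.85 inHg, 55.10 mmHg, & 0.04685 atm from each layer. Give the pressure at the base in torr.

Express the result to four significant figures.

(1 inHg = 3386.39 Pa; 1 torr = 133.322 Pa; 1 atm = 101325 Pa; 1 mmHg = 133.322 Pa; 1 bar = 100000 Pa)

624.9 torr

0.1077 bar × 100000 = 10770 Pa
17.85 inHg × 3386.39 = 60447.1 Pa
55.10 mmHg × 133.322 = 7346.04 Pa
0.04685 atm × 101325 = 4747.08 Pa
Total: 10770 + 60447.1 + 7346.04 + 4747.08 = 83310.2 Pa
In torr: 83310.2 / 133.322 = 624.88 torr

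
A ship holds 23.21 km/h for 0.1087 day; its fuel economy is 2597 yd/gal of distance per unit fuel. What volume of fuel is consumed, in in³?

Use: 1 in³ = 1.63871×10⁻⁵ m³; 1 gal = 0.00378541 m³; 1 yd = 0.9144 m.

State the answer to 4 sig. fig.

5890 in³

23.21 km/h → 6.44722 m/s
0.1087 day → 9391.68 s
d = v × t = 6.44722 × 9391.68 = 60550.2 m
2597 yd/gal → 627329 m/m³
V = d / (distance per unit fuel) = 60550.2 / 627329 = 0.0965206 m³
In in³: 0.0965206 / 1.63871×10⁻⁵ = 5890.04 in³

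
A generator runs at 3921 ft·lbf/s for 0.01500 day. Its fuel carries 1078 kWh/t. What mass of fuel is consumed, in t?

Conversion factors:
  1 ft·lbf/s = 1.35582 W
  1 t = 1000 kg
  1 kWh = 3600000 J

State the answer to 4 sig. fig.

3921 ft·lbf/s → 5316.17 W
0.01500 day → 1296 s
E = P × t = 5316.17 × 1296 = 6.88976×10⁶ J
1078 kWh/t → 3.8808×10⁶ J/kg
m = E / e_s = 6.88976×10⁶ / 3.8808×10⁶ = 1.77535 kg
In t: 1.77535 / 1000 = 0.00177535 t

0.001775 t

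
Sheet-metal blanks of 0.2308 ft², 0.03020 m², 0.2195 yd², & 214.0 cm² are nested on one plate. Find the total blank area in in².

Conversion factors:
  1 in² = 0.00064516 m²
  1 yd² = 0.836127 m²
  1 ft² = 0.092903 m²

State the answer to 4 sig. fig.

397.7 in²

0.2308 ft² × 0.092903 = 0.021442 m²
0.03020 m² (already m²)
0.2195 yd² × 0.836127 = 0.18353 m²
214.0 cm² × 0.0001 = 0.0214 m²
Sum: 0.021442 + 0.0302 + 0.18353 + 0.0214 = 0.256572 m²
In in²: 0.256572 / 0.00064516 = 397.687 in²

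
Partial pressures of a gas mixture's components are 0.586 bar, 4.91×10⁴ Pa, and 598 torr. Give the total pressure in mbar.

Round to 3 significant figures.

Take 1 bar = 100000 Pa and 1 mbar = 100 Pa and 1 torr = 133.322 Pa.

0.586 bar × 100000 → 58600 Pa
4.91×10⁴ Pa (already Pa)
598 torr × 133.322 → 79726.6 Pa
Sum: 58600 + 49100 + 79726.6 = 187427 Pa
In mbar: 187427 / 100 = 1874.27 mbar

1870 mbar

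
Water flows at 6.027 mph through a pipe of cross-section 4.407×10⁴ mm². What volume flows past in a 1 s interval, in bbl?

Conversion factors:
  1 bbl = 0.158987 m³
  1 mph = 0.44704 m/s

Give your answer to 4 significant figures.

6.027 mph × 0.44704 → 2.69431 m/s
4.407×10⁴ mm² × 10⁻⁶ → 0.04407 m²
V = v × A × t = 2.69431 m/s × 0.04407 m² × 1 s = 0.118738 m³
0.118738 m³ ÷ (0.158987 m³/bbl) = 0.746841 bbl

0.7468 bbl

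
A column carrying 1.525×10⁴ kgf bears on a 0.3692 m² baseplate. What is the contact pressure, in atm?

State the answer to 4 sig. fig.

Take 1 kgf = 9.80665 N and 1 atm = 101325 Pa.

3.998 atm

1.525×10⁴ kgf × 9.80665 → 149551 N
P = F / A = 149551 N / 0.3692 m² = 405068 Pa
405068 Pa ÷ (101325 Pa/atm) = 3.99771 atm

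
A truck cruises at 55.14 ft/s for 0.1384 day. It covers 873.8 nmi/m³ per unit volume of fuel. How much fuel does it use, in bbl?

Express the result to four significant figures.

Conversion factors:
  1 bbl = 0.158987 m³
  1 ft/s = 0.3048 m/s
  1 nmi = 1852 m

55.14 ft/s → 16.8067 m/s
0.1384 day → 11957.8 s
d = v × t = 16.8067 × 11957.8 = 200971 m
873.8 nmi/m³ → 1.61828×10⁶ m/m³
V = d / (distance per unit fuel) = 200971 / 1.61828×10⁶ = 0.124188 m³
In bbl: 0.124188 / 0.158987 = 0.78112 bbl

0.7811 bbl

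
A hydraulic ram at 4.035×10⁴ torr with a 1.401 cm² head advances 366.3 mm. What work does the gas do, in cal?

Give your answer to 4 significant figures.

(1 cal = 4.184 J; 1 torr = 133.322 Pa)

4.035×10⁴ torr → 5.37954×10⁶ Pa
1.401 cm² → 1.401×10⁻⁴ m²
F = P × A = 5.37954×10⁶ × 1.401×10⁻⁴ = 753.674 N
366.3 mm → 0.3663 m
W = F × d = 753.674 × 0.3663 = 276.071 J
In cal: 276.071 / 4.184 = 65.9826 cal

65.98 cal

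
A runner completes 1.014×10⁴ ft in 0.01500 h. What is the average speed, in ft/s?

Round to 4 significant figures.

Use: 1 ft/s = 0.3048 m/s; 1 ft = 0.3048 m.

1.014×10⁴ ft × 0.3048 = 3090.67 m
0.01500 h × 3600 = 54 s
v = d / t = 3090.67 m / 54 s = 57.2346 m/s
57.2346 m/s ÷ (0.3048 m/s/ft/s) = 187.778 ft/s

187.8 ft/s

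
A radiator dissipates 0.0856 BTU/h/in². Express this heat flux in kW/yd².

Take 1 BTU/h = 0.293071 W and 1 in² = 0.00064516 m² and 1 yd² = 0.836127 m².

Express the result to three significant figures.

0.0856 BTU/h/in² × 0.293071 W/BTU/h ÷ 0.00064516 m²/in² = 38.8847 W/m²
38.8847 W/m² ÷ 1000 W/kW × 0.836127 m²/yd² = 0.0325125 kW/yd²

0.0325 kW/yd²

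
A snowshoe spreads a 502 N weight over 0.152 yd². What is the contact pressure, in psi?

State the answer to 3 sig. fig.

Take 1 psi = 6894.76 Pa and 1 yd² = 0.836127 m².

0.152 yd² × 0.836127 → 0.127091 m²
P = F / A = 502 N / 0.127091 m² = 3949.93 Pa
3949.93 Pa ÷ (6894.76 Pa/psi) = 0.572889 psi

0.573 psi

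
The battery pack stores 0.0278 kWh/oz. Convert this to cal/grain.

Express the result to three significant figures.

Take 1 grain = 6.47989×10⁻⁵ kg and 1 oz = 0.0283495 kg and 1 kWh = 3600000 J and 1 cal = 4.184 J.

0.0278 kWh/oz × 3600000 J/kWh ÷ 0.0283495 kg/oz = 3.53022×10⁶ J/kg
3.53022×10⁶ J/kg ÷ 4.184 J/cal × 6.47989×10⁻⁵ kg/grain = 54.6736 cal/grain

54.7 cal/grain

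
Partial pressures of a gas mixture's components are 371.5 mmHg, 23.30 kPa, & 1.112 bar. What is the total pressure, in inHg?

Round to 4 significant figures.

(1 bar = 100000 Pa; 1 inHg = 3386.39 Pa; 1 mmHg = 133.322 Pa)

371.5 mmHg × 133.322 = 49529.1 Pa
23.30 kPa × 1000 = 23300 Pa
1.112 bar × 100000 = 111200 Pa
Total: 49529.1 + 23300 + 111200 = 184029 Pa
In inHg: 184029 / 3386.39 = 54.3437 inHg

54.34 inHg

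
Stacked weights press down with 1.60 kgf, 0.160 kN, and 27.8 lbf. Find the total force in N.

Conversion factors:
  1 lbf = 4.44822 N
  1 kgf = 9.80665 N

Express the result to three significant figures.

299 N

1.60 kgf × 9.80665 → 15.6906 N
0.160 kN × 1000 → 160 N
27.8 lbf × 4.44822 → 123.661 N
Sum: 15.6906 + 160 + 123.661 = 299.352 N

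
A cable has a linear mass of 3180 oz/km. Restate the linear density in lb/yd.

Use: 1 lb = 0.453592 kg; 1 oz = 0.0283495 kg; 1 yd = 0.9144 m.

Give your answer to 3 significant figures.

0.182 lb/yd

3180 oz/km × 0.0283495 kg/oz ÷ 1000 m/km = 0.0901514 kg/m
0.0901514 kg/m ÷ 0.453592 kg/lb × 0.9144 m/yd = 0.181737 lb/yd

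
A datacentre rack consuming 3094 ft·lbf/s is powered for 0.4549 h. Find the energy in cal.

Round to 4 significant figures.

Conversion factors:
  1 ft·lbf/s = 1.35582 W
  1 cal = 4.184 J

1.642×10⁶ cal

3094 ft·lbf/s × 1.35582 = 4194.91 W
0.4549 h × 3600 = 1637.64 s
E = P × t = 4194.91 W × 1637.64 s = 6.86975×10⁶ J
6.86975×10⁶ J ÷ (4.184 J/cal) = 1.64191×10⁶ cal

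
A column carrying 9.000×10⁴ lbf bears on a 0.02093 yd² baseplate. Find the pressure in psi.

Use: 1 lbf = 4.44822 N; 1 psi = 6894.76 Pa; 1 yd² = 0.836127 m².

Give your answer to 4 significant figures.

9.000×10⁴ lbf × 4.44822 → 400340 N
0.02093 yd² × 0.836127 → 0.0175001 m²
P = F / A = 400340 N / 0.0175001 m² = 2.28764×10⁷ Pa
2.28764×10⁷ Pa ÷ (6894.76 Pa/psi) = 3317.94 psi

3318 psi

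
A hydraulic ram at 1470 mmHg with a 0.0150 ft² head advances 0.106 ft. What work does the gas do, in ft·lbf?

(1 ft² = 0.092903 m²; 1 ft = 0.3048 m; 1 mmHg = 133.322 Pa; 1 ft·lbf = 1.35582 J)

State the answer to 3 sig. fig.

1470 mmHg → 195983 Pa
0.0150 ft² → 0.00139354 m²
F = P × A = 195983 × 0.00139354 = 273.11 N
0.106 ft → 0.0323088 m
W = F × d = 273.11 × 0.0323088 = 8.82386 J
In ft·lbf: 8.82386 / 1.35582 = 6.50814 ft·lbf

6.51 ft·lbf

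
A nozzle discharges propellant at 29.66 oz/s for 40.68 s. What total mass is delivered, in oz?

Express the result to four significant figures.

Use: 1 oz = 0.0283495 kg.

29.66 oz/s → 0.840846 kg/s
m = ṁ × t = 0.840846 × 40.68 = 34.2056 kg
In oz: 34.2056 / 0.0283495 = 1206.57 oz

1207 oz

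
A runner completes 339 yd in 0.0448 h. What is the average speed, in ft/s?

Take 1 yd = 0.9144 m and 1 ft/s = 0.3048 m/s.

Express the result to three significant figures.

6.31 ft/s

339 yd × 0.9144 = 309.982 m
0.0448 h × 3600 = 161.28 s
v = d / t = 309.982 m / 161.28 s = 1.92201 m/s
1.92201 m/s ÷ (0.3048 m/s/ft/s) = 6.30581 ft/s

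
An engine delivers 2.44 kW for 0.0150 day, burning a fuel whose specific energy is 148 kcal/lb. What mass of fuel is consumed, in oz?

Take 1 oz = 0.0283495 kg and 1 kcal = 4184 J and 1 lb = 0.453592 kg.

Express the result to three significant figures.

81.7 oz

2.44 kW → 2440 W
0.0150 day → 1296 s
E = P × t = 2440 × 1296 = 3.16224×10⁶ J
148 kcal/lb → 1.36517×10⁶ J/kg
m = E / e_s = 3.16224×10⁶ / 1.36517×10⁶ = 2.31637 kg
In oz: 2.31637 / 0.0283495 = 81.7076 oz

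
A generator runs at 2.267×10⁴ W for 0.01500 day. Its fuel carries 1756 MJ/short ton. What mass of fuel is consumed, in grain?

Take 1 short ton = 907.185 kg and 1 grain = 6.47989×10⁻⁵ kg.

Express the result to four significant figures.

0.01500 day → 1296 s
E = P × t = 22670 × 1296 = 2.93803×10⁷ J
1756 MJ/short ton → 1.93566×10⁶ J/kg
m = E / e_s = 2.93803×10⁷ / 1.93566×10⁶ = 15.1784 kg
In grain: 15.1784 / 6.47989×10⁻⁵ = 234239 grain

2.342×10⁵ grain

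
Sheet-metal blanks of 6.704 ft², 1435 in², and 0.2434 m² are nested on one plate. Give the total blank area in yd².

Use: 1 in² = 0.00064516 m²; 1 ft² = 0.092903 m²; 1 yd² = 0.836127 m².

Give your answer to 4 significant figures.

6.704 ft² × 0.092903 = 0.622822 m²
1435 in² × 0.00064516 = 0.925805 m²
0.2434 m² (already m²)
Combined: 0.622822 + 0.925805 + 0.2434 = 1.79203 m²
In yd²: 1.79203 / 0.836127 = 2.14325 yd²

2.143 yd²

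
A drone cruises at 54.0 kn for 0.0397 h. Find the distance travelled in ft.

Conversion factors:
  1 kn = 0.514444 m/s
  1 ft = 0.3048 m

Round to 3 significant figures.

54.0 kn × 0.514444 = 27.78 m/s
0.0397 h × 3600 = 142.92 s
d = v × t = 27.78 m/s × 142.92 s = 3970.32 m
3970.32 m ÷ (0.3048 m/ft) = 13026 ft

1.30×10⁴ ft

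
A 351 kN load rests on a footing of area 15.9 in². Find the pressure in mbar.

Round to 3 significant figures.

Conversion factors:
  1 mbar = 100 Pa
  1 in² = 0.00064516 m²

351 kN × 1000 = 351000 N
15.9 in² × 0.00064516 = 0.010258 m²
P = F / A = 351000 N / 0.010258 m² = 3.42172×10⁷ Pa
3.42172×10⁷ Pa ÷ (100 Pa/mbar) = 342172 mbar

3.42×10⁵ mbar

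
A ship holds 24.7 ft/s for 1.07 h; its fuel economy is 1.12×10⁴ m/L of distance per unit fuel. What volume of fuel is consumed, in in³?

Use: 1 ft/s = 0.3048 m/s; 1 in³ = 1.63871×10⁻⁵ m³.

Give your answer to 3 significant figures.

158 in³

24.7 ft/s → 7.52856 m/s
1.07 h → 3852 s
d = v × t = 7.52856 × 3852 = 29000 m
1.12×10⁴ m/L → 1.12×10⁷ m/m³
V = d / (distance per unit fuel) = 29000 / 1.12×10⁷ = 0.00258929 m³
In in³: 0.00258929 / 1.63871×10⁻⁵ = 158.008 in³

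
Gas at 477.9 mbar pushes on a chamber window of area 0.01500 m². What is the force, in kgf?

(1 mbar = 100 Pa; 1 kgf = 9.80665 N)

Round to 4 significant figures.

477.9 mbar × 100 = 47790 Pa
F = P × A = 47790 Pa × 0.015 m² = 716.85 N
716.85 N ÷ (9.80665 N/kgf) = 73.0984 kgf

73.10 kgf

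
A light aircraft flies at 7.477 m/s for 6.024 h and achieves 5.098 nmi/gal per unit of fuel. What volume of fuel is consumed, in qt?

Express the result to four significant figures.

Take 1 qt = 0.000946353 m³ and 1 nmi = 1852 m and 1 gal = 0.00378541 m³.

68.70 qt

6.024 h → 21686.4 s
d = v × t = 7.477 × 21686.4 = 162149 m
5.098 nmi/gal → 2.49418×10⁶ m/m³
V = d / (distance per unit fuel) = 162149 / 2.49418×10⁶ = 0.0650109 m³
In qt: 0.0650109 / 0.000946353 = 68.6962 qt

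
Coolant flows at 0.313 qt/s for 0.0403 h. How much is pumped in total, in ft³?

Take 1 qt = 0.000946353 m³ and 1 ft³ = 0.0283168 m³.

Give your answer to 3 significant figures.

0.313 qt/s → 2.96208×10⁻⁴ m³/s
0.0403 h → 145.08 s
V = Q × t = 2.96208×10⁻⁴ × 145.08 = 0.0429739 m³
In ft³: 0.0429739 / 0.0283168 = 1.51761 ft³

1.52 ft³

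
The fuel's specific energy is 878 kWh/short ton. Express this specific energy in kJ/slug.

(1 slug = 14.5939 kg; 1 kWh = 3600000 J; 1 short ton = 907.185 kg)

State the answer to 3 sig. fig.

5.08×10⁴ kJ/slug

878 kWh/short ton × 3600000 J/kWh ÷ 907.185 kg/short ton = 3.48418×10⁶ J/kg
3.48418×10⁶ J/kg ÷ 1000 J/kJ × 14.5939 kg/slug = 50847.8 kJ/slug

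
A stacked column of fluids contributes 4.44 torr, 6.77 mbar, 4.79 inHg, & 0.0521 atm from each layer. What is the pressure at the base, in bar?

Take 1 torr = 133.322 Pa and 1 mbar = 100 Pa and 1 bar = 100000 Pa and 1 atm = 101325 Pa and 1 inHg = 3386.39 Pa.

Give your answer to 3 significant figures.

0.228 bar

4.44 torr × 133.322 → 591.95 Pa
6.77 mbar × 100 → 677 Pa
4.79 inHg × 3386.39 → 16220.8 Pa
0.0521 atm × 101325 → 5279.03 Pa
Combined: 591.95 + 677 + 16220.8 + 5279.03 = 22768.8 Pa
In bar: 22768.8 / 100000 = 0.227688 bar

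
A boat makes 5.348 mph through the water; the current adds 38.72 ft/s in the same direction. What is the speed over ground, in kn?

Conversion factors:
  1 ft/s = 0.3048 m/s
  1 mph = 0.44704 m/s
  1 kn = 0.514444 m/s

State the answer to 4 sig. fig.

5.348 mph × 0.44704 = 2.39077 m/s
38.72 ft/s × 0.3048 = 11.8019 m/s
Combined: 2.39077 + 11.8019 = 14.1927 m/s
In kn: 14.1927 / 0.514444 = 27.5884 kn

27.59 kn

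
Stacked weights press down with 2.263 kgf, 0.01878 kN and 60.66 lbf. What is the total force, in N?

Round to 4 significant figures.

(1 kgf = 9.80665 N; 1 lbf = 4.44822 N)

310.8 N

2.263 kgf × 9.80665 → 22.1924 N
0.01878 kN × 1000 → 18.78 N
60.66 lbf × 4.44822 → 269.829 N
Total: 22.1924 + 18.78 + 269.829 = 310.801 N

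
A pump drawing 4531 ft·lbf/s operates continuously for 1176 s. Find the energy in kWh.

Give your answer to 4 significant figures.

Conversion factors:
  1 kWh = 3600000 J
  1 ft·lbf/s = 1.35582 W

2.007 kWh

4531 ft·lbf/s × 1.35582 → 6143.22 W
E = P × t = 6143.22 W × 1176 s = 7.22443×10⁶ J
7.22443×10⁶ J ÷ (3600000 J/kWh) = 2.00679 kWh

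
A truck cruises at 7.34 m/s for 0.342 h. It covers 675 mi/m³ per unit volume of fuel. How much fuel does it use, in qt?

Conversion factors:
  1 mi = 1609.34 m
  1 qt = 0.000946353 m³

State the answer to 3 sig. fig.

0.342 h → 1231.2 s
d = v × t = 7.34 × 1231.2 = 9037.01 m
675 mi/m³ → 1.0863×10⁶ m/m³
V = d / (distance per unit fuel) = 9037.01 / 1.0863×10⁶ = 0.00831907 m³
In qt: 0.00831907 / 0.000946353 = 8.79066 qt

8.79 qt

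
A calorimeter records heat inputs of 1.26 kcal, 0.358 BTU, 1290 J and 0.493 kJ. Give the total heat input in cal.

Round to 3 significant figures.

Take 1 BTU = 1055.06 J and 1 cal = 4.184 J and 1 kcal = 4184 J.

1.26 kcal × 4184 → 5271.84 J
0.358 BTU × 1055.06 → 377.711 J
1290 J (already J)
0.493 kJ × 1000 → 493 J
Sum: 5271.84 + 377.711 + 1290 + 493 = 7432.55 J
In cal: 7432.55 / 4.184 = 1776.42 cal

1780 cal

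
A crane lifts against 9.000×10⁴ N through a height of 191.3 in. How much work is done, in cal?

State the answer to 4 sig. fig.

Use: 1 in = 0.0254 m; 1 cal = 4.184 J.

191.3 in × 0.0254 = 4.85902 m
W = F × d = 90000 N × 4.85902 m = 437312 J
437312 J ÷ (4.184 J/cal) = 104520 cal

1.045×10⁵ cal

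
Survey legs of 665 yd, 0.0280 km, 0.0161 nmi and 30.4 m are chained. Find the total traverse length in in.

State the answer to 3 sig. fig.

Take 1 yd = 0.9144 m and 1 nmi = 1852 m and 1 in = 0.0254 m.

2.74×10⁴ in

665 yd × 0.9144 = 608.076 m
0.0280 km × 1000 = 28 m
0.0161 nmi × 1852 = 29.8172 m
30.4 m (already m)
Sum: 608.076 + 28 + 29.8172 + 30.4 = 696.293 m
In in: 696.293 / 0.0254 = 27413.1 in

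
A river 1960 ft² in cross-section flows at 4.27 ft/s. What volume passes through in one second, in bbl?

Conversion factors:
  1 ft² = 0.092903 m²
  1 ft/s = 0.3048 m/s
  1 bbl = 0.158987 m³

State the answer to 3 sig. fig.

1490 bbl

4.27 ft/s × 0.3048 = 1.3015 m/s
1960 ft² × 0.092903 = 182.09 m²
V = v × A × t = 1.3015 m/s × 182.09 m² × 1 s = 236.99 m³
236.99 m³ ÷ (0.158987 m³/bbl) = 1490.63 bbl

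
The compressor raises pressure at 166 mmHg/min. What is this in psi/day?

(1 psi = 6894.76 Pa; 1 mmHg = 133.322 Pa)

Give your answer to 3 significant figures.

166 mmHg/min × 133.322 Pa/mmHg ÷ 60 s/min = 368.858 Pa/s
368.858 Pa/s ÷ 6894.76 Pa/psi × 86400 s/day = 4622.25 psi/day

4620 psi/day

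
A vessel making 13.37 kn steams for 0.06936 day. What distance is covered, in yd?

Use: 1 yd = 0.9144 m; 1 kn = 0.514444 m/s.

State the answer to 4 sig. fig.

13.37 kn × 0.514444 = 6.87812 m/s
0.06936 day × 86400 = 5992.7 s
d = v × t = 6.87812 m/s × 5992.7 s = 41218.5 m
41218.5 m ÷ (0.9144 m/yd) = 45077.1 yd

4.508×10⁴ yd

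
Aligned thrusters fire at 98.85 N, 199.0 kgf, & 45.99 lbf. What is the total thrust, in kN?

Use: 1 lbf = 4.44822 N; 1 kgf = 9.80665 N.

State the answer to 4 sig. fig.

98.85 N (already N)
199.0 kgf × 9.80665 = 1951.52 N
45.99 lbf × 4.44822 = 204.574 N
Total: 98.85 + 1951.52 + 204.574 = 2254.94 N
In kN: 2254.94 / 1000 = 2.25494 kN

2.255 kN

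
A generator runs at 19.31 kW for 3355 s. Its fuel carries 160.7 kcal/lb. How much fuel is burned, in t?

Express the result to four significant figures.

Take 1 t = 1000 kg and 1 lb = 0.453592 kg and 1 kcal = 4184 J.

0.04371 t

19.31 kW → 19310 W
E = P × t = 19310 × 3355 = 6.4785×10⁷ J
160.7 kcal/lb → 1.48232×10⁶ J/kg
m = E / e_s = 6.4785×10⁷ / 1.48232×10⁶ = 43.7051 kg
In t: 43.7051 / 1000 = 0.0437051 t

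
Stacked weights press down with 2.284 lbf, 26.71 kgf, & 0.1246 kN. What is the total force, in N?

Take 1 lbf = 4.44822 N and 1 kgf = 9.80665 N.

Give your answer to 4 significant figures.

2.284 lbf × 4.44822 = 10.1597 N
26.71 kgf × 9.80665 = 261.936 N
0.1246 kN × 1000 = 124.6 N
Combined: 10.1597 + 261.936 + 124.6 = 396.696 N

396.7 N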